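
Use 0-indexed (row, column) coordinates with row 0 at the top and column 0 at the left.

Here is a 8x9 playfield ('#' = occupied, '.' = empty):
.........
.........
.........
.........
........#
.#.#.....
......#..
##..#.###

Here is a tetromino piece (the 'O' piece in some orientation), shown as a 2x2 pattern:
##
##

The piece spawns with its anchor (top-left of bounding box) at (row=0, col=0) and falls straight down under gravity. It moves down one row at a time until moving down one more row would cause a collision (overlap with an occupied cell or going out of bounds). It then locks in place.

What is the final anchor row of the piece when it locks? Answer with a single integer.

Answer: 3

Derivation:
Spawn at (row=0, col=0). Try each row:
  row 0: fits
  row 1: fits
  row 2: fits
  row 3: fits
  row 4: blocked -> lock at row 3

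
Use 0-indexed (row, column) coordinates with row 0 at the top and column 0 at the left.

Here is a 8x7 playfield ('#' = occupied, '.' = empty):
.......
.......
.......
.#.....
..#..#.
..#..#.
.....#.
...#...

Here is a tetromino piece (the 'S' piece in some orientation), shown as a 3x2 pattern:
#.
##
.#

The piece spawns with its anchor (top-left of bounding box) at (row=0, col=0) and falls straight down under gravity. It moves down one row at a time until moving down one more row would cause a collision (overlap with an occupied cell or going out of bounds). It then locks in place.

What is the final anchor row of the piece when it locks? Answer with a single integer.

Answer: 0

Derivation:
Spawn at (row=0, col=0). Try each row:
  row 0: fits
  row 1: blocked -> lock at row 0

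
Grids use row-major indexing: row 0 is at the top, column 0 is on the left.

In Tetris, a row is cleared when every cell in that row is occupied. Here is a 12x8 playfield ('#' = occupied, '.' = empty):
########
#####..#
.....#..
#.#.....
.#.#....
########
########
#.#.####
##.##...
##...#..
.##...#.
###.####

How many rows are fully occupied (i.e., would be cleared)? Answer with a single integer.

Answer: 3

Derivation:
Check each row:
  row 0: 0 empty cells -> FULL (clear)
  row 1: 2 empty cells -> not full
  row 2: 7 empty cells -> not full
  row 3: 6 empty cells -> not full
  row 4: 6 empty cells -> not full
  row 5: 0 empty cells -> FULL (clear)
  row 6: 0 empty cells -> FULL (clear)
  row 7: 2 empty cells -> not full
  row 8: 4 empty cells -> not full
  row 9: 5 empty cells -> not full
  row 10: 5 empty cells -> not full
  row 11: 1 empty cell -> not full
Total rows cleared: 3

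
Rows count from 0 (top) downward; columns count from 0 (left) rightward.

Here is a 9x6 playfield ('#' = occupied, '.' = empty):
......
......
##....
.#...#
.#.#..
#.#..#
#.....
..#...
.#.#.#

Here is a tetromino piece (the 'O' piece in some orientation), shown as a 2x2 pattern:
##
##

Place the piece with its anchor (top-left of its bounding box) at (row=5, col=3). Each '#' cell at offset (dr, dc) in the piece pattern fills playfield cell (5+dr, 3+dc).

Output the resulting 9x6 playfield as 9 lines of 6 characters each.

Fill (5+0,3+0) = (5,3)
Fill (5+0,3+1) = (5,4)
Fill (5+1,3+0) = (6,3)
Fill (5+1,3+1) = (6,4)

Answer: ......
......
##....
.#...#
.#.#..
#.####
#..##.
..#...
.#.#.#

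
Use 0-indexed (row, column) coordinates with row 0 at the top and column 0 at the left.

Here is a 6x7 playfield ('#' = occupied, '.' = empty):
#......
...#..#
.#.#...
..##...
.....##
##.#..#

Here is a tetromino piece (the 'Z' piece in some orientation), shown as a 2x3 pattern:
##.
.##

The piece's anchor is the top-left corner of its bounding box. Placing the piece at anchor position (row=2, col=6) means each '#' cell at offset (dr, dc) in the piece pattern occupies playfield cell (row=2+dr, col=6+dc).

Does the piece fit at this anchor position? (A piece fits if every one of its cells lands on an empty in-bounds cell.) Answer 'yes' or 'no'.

Answer: no

Derivation:
Check each piece cell at anchor (2, 6):
  offset (0,0) -> (2,6): empty -> OK
  offset (0,1) -> (2,7): out of bounds -> FAIL
  offset (1,1) -> (3,7): out of bounds -> FAIL
  offset (1,2) -> (3,8): out of bounds -> FAIL
All cells valid: no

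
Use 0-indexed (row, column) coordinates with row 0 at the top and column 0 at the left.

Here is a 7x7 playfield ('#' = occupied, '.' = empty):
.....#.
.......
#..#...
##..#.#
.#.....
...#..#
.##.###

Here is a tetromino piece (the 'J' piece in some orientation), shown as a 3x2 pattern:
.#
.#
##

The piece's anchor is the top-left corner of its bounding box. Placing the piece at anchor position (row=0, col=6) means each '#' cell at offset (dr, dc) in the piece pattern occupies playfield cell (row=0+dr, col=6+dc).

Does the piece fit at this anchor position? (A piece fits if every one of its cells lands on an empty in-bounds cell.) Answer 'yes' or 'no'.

Answer: no

Derivation:
Check each piece cell at anchor (0, 6):
  offset (0,1) -> (0,7): out of bounds -> FAIL
  offset (1,1) -> (1,7): out of bounds -> FAIL
  offset (2,0) -> (2,6): empty -> OK
  offset (2,1) -> (2,7): out of bounds -> FAIL
All cells valid: no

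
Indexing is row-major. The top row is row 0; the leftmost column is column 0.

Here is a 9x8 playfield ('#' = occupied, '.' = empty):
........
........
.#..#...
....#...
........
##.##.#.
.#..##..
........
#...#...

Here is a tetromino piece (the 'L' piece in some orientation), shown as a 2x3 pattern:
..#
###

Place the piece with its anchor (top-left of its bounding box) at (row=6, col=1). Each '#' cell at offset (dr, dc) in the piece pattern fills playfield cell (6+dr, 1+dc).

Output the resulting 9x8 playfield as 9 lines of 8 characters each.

Answer: ........
........
.#..#...
....#...
........
##.##.#.
.#.###..
.###....
#...#...

Derivation:
Fill (6+0,1+2) = (6,3)
Fill (6+1,1+0) = (7,1)
Fill (6+1,1+1) = (7,2)
Fill (6+1,1+2) = (7,3)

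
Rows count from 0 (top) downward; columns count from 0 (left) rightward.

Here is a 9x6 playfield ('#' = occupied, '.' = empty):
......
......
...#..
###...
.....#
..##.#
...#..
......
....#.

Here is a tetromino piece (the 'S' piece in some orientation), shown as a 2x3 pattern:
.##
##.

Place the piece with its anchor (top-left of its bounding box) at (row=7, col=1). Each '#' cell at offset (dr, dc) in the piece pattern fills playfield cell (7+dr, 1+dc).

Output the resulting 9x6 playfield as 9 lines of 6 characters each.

Answer: ......
......
...#..
###...
.....#
..##.#
...#..
..##..
.##.#.

Derivation:
Fill (7+0,1+1) = (7,2)
Fill (7+0,1+2) = (7,3)
Fill (7+1,1+0) = (8,1)
Fill (7+1,1+1) = (8,2)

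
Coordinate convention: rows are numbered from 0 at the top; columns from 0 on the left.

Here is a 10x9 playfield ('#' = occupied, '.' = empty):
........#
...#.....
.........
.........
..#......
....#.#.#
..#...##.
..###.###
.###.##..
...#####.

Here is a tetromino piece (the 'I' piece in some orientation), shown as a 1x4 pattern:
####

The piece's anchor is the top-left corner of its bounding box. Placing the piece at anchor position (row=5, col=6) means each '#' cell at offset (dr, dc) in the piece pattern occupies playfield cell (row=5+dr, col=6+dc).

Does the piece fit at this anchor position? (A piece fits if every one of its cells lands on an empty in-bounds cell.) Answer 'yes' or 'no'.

Check each piece cell at anchor (5, 6):
  offset (0,0) -> (5,6): occupied ('#') -> FAIL
  offset (0,1) -> (5,7): empty -> OK
  offset (0,2) -> (5,8): occupied ('#') -> FAIL
  offset (0,3) -> (5,9): out of bounds -> FAIL
All cells valid: no

Answer: no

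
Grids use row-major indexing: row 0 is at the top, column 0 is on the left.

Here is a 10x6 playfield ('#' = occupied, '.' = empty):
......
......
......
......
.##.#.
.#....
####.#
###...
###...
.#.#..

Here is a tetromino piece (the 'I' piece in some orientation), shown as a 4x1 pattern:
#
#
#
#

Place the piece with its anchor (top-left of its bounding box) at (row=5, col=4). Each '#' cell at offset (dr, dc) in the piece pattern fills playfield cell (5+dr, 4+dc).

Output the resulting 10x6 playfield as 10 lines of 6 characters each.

Fill (5+0,4+0) = (5,4)
Fill (5+1,4+0) = (6,4)
Fill (5+2,4+0) = (7,4)
Fill (5+3,4+0) = (8,4)

Answer: ......
......
......
......
.##.#.
.#..#.
######
###.#.
###.#.
.#.#..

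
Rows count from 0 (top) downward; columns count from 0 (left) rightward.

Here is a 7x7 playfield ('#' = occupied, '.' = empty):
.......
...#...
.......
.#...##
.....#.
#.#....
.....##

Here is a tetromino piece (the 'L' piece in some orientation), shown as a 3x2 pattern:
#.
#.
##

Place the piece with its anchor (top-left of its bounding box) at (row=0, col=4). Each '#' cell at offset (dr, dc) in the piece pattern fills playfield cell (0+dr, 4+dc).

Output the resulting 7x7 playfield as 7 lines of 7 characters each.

Answer: ....#..
...##..
....##.
.#...##
.....#.
#.#....
.....##

Derivation:
Fill (0+0,4+0) = (0,4)
Fill (0+1,4+0) = (1,4)
Fill (0+2,4+0) = (2,4)
Fill (0+2,4+1) = (2,5)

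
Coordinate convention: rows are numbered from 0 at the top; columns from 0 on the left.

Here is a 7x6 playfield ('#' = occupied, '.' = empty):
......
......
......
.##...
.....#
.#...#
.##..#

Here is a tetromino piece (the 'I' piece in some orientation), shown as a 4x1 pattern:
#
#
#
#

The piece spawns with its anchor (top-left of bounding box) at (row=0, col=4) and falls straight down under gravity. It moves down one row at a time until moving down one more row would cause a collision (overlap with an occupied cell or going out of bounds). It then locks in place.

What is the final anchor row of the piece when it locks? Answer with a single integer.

Spawn at (row=0, col=4). Try each row:
  row 0: fits
  row 1: fits
  row 2: fits
  row 3: fits
  row 4: blocked -> lock at row 3

Answer: 3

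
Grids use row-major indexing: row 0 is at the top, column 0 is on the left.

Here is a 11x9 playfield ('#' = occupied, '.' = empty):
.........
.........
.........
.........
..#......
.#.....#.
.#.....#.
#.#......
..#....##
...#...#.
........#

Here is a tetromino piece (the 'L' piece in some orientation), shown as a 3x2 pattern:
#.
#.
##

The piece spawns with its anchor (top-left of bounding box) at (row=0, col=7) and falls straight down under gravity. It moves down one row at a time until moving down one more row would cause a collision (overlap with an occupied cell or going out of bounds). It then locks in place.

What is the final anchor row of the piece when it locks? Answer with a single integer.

Spawn at (row=0, col=7). Try each row:
  row 0: fits
  row 1: fits
  row 2: fits
  row 3: blocked -> lock at row 2

Answer: 2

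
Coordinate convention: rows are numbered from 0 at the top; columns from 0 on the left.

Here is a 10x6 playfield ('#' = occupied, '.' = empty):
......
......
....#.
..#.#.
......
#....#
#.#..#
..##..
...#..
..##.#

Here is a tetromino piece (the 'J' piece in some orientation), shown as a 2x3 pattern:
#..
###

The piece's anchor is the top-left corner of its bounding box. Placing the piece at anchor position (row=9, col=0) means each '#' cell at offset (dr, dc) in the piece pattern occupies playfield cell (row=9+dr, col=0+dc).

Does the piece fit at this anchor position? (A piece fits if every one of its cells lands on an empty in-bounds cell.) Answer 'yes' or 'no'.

Answer: no

Derivation:
Check each piece cell at anchor (9, 0):
  offset (0,0) -> (9,0): empty -> OK
  offset (1,0) -> (10,0): out of bounds -> FAIL
  offset (1,1) -> (10,1): out of bounds -> FAIL
  offset (1,2) -> (10,2): out of bounds -> FAIL
All cells valid: no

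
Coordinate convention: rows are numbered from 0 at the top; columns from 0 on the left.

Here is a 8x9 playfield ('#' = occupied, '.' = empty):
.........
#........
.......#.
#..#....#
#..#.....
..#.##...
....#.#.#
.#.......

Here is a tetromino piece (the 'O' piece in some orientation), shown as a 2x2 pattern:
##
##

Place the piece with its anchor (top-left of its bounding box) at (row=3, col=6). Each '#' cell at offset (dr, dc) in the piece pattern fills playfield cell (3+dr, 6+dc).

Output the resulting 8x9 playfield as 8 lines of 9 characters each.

Fill (3+0,6+0) = (3,6)
Fill (3+0,6+1) = (3,7)
Fill (3+1,6+0) = (4,6)
Fill (3+1,6+1) = (4,7)

Answer: .........
#........
.......#.
#..#..###
#..#..##.
..#.##...
....#.#.#
.#.......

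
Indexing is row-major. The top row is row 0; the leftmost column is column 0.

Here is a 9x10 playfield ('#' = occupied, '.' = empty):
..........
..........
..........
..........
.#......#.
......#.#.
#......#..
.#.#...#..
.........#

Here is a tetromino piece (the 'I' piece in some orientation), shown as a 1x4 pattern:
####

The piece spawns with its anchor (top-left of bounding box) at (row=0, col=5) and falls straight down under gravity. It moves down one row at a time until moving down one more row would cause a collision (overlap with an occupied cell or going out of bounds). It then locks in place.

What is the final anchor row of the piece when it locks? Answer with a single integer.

Spawn at (row=0, col=5). Try each row:
  row 0: fits
  row 1: fits
  row 2: fits
  row 3: fits
  row 4: blocked -> lock at row 3

Answer: 3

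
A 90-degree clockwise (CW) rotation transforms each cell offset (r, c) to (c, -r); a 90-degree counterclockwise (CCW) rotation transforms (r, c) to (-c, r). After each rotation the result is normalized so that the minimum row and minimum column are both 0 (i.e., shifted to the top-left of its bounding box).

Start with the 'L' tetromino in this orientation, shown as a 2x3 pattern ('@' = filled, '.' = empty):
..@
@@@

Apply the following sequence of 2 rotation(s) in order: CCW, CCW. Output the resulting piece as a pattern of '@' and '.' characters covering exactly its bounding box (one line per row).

Answer: @@@
@..

Derivation:
Start:
..@
@@@
After rotation 1 (CCW):
@@
.@
.@
After rotation 2 (CCW):
@@@
@..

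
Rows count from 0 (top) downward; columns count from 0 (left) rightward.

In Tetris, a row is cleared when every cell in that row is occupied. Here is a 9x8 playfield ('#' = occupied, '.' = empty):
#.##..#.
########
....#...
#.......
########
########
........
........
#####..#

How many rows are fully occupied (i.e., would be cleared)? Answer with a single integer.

Answer: 3

Derivation:
Check each row:
  row 0: 4 empty cells -> not full
  row 1: 0 empty cells -> FULL (clear)
  row 2: 7 empty cells -> not full
  row 3: 7 empty cells -> not full
  row 4: 0 empty cells -> FULL (clear)
  row 5: 0 empty cells -> FULL (clear)
  row 6: 8 empty cells -> not full
  row 7: 8 empty cells -> not full
  row 8: 2 empty cells -> not full
Total rows cleared: 3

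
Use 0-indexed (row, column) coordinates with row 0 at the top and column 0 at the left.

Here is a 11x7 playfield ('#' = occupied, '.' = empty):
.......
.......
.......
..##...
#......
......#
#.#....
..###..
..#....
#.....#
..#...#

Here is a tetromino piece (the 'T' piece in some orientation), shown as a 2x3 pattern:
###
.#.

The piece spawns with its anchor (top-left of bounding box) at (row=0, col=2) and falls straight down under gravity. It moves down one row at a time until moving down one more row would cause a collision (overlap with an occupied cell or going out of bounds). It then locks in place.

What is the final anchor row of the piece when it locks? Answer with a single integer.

Answer: 1

Derivation:
Spawn at (row=0, col=2). Try each row:
  row 0: fits
  row 1: fits
  row 2: blocked -> lock at row 1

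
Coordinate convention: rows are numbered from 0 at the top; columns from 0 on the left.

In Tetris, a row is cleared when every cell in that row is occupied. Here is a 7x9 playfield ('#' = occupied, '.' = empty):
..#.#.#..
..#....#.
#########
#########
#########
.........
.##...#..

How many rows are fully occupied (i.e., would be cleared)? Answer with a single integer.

Check each row:
  row 0: 6 empty cells -> not full
  row 1: 7 empty cells -> not full
  row 2: 0 empty cells -> FULL (clear)
  row 3: 0 empty cells -> FULL (clear)
  row 4: 0 empty cells -> FULL (clear)
  row 5: 9 empty cells -> not full
  row 6: 6 empty cells -> not full
Total rows cleared: 3

Answer: 3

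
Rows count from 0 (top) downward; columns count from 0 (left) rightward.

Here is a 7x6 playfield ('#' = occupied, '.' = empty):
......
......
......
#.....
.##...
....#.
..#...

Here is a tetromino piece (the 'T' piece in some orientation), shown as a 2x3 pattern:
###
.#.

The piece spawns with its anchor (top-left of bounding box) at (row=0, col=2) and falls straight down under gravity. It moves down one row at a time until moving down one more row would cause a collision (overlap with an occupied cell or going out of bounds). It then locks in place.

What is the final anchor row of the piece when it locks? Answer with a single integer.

Answer: 3

Derivation:
Spawn at (row=0, col=2). Try each row:
  row 0: fits
  row 1: fits
  row 2: fits
  row 3: fits
  row 4: blocked -> lock at row 3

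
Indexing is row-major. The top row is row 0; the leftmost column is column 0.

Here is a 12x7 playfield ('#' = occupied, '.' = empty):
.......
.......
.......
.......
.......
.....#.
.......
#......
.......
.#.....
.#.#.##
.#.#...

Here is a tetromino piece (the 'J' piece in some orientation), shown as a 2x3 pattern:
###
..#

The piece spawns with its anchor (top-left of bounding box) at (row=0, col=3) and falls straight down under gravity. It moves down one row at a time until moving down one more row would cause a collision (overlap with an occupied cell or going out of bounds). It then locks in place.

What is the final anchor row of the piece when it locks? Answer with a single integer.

Spawn at (row=0, col=3). Try each row:
  row 0: fits
  row 1: fits
  row 2: fits
  row 3: fits
  row 4: blocked -> lock at row 3

Answer: 3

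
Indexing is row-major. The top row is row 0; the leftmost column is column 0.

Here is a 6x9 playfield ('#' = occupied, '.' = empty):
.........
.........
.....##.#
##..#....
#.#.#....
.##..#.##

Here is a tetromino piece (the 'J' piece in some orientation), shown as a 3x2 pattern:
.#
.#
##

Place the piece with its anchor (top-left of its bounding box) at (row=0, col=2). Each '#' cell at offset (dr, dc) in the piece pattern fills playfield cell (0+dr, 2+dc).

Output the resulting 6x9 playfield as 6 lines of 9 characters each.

Fill (0+0,2+1) = (0,3)
Fill (0+1,2+1) = (1,3)
Fill (0+2,2+0) = (2,2)
Fill (0+2,2+1) = (2,3)

Answer: ...#.....
...#.....
..##.##.#
##..#....
#.#.#....
.##..#.##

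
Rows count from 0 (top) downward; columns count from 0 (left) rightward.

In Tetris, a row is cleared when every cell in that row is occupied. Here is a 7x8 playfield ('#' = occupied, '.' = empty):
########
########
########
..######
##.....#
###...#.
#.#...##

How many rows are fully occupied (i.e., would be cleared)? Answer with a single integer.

Check each row:
  row 0: 0 empty cells -> FULL (clear)
  row 1: 0 empty cells -> FULL (clear)
  row 2: 0 empty cells -> FULL (clear)
  row 3: 2 empty cells -> not full
  row 4: 5 empty cells -> not full
  row 5: 4 empty cells -> not full
  row 6: 4 empty cells -> not full
Total rows cleared: 3

Answer: 3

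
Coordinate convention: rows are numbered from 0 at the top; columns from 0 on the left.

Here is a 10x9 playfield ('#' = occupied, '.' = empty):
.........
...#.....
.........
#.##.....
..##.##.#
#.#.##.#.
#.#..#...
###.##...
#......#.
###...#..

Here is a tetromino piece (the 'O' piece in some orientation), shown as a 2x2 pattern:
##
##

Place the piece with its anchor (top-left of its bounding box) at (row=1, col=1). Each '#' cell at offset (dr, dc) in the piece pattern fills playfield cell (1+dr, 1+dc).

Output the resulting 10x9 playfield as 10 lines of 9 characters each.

Answer: .........
.###.....
.##......
#.##.....
..##.##.#
#.#.##.#.
#.#..#...
###.##...
#......#.
###...#..

Derivation:
Fill (1+0,1+0) = (1,1)
Fill (1+0,1+1) = (1,2)
Fill (1+1,1+0) = (2,1)
Fill (1+1,1+1) = (2,2)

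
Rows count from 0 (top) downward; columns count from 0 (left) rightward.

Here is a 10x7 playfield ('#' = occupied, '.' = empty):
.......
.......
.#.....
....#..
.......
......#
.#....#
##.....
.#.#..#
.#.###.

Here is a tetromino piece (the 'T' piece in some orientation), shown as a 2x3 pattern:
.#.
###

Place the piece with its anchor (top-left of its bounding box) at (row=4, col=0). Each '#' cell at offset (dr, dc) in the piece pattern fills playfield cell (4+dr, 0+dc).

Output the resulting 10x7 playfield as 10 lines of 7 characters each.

Fill (4+0,0+1) = (4,1)
Fill (4+1,0+0) = (5,0)
Fill (4+1,0+1) = (5,1)
Fill (4+1,0+2) = (5,2)

Answer: .......
.......
.#.....
....#..
.#.....
###...#
.#....#
##.....
.#.#..#
.#.###.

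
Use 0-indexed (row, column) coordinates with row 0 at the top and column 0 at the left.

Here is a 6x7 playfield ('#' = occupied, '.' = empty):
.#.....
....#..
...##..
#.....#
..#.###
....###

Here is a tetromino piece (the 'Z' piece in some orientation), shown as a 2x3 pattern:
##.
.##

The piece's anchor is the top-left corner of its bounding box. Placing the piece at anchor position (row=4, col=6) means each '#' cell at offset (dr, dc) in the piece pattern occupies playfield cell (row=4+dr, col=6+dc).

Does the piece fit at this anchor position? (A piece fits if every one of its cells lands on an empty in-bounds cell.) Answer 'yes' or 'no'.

Answer: no

Derivation:
Check each piece cell at anchor (4, 6):
  offset (0,0) -> (4,6): occupied ('#') -> FAIL
  offset (0,1) -> (4,7): out of bounds -> FAIL
  offset (1,1) -> (5,7): out of bounds -> FAIL
  offset (1,2) -> (5,8): out of bounds -> FAIL
All cells valid: no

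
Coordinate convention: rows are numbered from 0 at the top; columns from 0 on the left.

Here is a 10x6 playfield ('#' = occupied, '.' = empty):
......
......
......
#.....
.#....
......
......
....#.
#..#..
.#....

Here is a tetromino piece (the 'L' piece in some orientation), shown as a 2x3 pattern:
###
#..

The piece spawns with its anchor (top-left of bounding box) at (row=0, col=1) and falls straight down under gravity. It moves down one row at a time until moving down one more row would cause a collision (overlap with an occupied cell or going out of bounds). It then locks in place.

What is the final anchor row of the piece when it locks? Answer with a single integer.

Spawn at (row=0, col=1). Try each row:
  row 0: fits
  row 1: fits
  row 2: fits
  row 3: blocked -> lock at row 2

Answer: 2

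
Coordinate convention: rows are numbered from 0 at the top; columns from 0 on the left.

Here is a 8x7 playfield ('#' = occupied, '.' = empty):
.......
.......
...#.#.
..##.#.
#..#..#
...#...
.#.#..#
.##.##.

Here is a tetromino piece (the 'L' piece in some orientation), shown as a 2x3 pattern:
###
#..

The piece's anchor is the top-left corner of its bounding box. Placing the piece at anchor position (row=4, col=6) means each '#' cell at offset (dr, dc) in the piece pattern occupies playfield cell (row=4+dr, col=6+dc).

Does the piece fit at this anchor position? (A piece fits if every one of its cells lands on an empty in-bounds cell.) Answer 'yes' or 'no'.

Check each piece cell at anchor (4, 6):
  offset (0,0) -> (4,6): occupied ('#') -> FAIL
  offset (0,1) -> (4,7): out of bounds -> FAIL
  offset (0,2) -> (4,8): out of bounds -> FAIL
  offset (1,0) -> (5,6): empty -> OK
All cells valid: no

Answer: no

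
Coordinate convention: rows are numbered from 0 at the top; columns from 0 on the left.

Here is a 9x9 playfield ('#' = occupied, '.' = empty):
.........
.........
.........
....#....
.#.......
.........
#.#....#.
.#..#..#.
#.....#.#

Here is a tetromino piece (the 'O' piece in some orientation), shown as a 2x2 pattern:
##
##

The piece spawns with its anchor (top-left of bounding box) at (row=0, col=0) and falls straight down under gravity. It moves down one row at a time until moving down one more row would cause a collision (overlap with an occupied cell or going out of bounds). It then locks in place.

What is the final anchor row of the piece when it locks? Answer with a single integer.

Spawn at (row=0, col=0). Try each row:
  row 0: fits
  row 1: fits
  row 2: fits
  row 3: blocked -> lock at row 2

Answer: 2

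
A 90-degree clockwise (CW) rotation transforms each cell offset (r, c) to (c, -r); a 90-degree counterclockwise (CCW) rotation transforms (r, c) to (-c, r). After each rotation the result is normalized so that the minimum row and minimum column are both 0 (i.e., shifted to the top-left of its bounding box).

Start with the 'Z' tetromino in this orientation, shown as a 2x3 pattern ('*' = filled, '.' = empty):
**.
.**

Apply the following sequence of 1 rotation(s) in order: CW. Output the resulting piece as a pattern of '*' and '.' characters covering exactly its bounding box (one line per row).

Answer: .*
**
*.

Derivation:
Start:
**.
.**
After rotation 1 (CW):
.*
**
*.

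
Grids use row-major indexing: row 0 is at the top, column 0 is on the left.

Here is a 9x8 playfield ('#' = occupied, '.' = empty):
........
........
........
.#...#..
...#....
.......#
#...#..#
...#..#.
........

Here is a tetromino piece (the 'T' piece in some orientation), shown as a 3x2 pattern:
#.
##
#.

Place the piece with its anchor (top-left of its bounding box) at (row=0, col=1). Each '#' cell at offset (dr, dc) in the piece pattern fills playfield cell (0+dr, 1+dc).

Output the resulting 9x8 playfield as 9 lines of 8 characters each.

Fill (0+0,1+0) = (0,1)
Fill (0+1,1+0) = (1,1)
Fill (0+1,1+1) = (1,2)
Fill (0+2,1+0) = (2,1)

Answer: .#......
.##.....
.#......
.#...#..
...#....
.......#
#...#..#
...#..#.
........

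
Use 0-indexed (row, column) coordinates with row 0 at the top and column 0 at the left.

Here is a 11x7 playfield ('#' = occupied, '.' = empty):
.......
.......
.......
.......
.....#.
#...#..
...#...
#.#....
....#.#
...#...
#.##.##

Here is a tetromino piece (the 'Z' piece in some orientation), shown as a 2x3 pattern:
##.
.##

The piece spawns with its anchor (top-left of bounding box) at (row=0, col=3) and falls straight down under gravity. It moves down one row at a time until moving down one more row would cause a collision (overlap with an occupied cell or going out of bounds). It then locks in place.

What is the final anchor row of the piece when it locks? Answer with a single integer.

Spawn at (row=0, col=3). Try each row:
  row 0: fits
  row 1: fits
  row 2: fits
  row 3: blocked -> lock at row 2

Answer: 2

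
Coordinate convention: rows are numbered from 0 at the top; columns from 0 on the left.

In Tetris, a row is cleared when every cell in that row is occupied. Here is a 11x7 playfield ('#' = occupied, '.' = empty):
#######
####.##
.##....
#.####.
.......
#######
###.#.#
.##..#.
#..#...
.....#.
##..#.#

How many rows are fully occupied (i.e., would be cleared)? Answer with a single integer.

Answer: 2

Derivation:
Check each row:
  row 0: 0 empty cells -> FULL (clear)
  row 1: 1 empty cell -> not full
  row 2: 5 empty cells -> not full
  row 3: 2 empty cells -> not full
  row 4: 7 empty cells -> not full
  row 5: 0 empty cells -> FULL (clear)
  row 6: 2 empty cells -> not full
  row 7: 4 empty cells -> not full
  row 8: 5 empty cells -> not full
  row 9: 6 empty cells -> not full
  row 10: 3 empty cells -> not full
Total rows cleared: 2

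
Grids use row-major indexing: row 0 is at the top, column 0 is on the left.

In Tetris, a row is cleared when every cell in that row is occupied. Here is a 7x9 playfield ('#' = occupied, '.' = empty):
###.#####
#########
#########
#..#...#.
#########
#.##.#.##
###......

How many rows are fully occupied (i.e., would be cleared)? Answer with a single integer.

Answer: 3

Derivation:
Check each row:
  row 0: 1 empty cell -> not full
  row 1: 0 empty cells -> FULL (clear)
  row 2: 0 empty cells -> FULL (clear)
  row 3: 6 empty cells -> not full
  row 4: 0 empty cells -> FULL (clear)
  row 5: 3 empty cells -> not full
  row 6: 6 empty cells -> not full
Total rows cleared: 3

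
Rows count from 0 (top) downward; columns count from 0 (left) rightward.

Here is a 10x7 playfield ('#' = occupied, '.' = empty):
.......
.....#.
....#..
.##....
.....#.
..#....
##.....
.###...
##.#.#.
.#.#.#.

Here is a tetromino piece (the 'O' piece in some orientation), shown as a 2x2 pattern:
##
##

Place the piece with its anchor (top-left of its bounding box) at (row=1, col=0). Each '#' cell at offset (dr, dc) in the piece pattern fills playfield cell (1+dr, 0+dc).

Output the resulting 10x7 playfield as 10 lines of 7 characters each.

Fill (1+0,0+0) = (1,0)
Fill (1+0,0+1) = (1,1)
Fill (1+1,0+0) = (2,0)
Fill (1+1,0+1) = (2,1)

Answer: .......
##...#.
##..#..
.##....
.....#.
..#....
##.....
.###...
##.#.#.
.#.#.#.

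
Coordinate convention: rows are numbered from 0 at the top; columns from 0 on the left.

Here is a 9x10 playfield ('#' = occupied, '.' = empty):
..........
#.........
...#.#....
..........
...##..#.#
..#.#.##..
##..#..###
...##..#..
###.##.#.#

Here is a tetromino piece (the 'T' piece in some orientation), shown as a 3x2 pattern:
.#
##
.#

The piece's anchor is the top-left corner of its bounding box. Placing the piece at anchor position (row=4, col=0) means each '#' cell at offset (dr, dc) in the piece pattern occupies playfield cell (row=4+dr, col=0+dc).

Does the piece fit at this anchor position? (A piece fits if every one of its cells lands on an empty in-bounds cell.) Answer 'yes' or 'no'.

Answer: no

Derivation:
Check each piece cell at anchor (4, 0):
  offset (0,1) -> (4,1): empty -> OK
  offset (1,0) -> (5,0): empty -> OK
  offset (1,1) -> (5,1): empty -> OK
  offset (2,1) -> (6,1): occupied ('#') -> FAIL
All cells valid: no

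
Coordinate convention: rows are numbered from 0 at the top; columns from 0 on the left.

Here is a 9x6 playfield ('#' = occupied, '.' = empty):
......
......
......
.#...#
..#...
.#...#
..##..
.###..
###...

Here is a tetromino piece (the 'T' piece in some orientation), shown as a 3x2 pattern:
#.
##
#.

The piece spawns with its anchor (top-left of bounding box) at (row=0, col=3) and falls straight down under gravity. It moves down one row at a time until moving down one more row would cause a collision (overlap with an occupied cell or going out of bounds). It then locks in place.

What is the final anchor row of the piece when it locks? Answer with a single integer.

Spawn at (row=0, col=3). Try each row:
  row 0: fits
  row 1: fits
  row 2: fits
  row 3: fits
  row 4: blocked -> lock at row 3

Answer: 3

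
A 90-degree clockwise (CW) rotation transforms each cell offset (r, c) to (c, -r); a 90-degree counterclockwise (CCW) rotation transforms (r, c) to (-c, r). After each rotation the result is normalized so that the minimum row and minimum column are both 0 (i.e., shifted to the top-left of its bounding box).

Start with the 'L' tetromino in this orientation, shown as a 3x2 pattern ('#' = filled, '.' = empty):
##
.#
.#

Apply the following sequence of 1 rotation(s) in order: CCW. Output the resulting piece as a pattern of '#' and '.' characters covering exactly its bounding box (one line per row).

Start:
##
.#
.#
After rotation 1 (CCW):
###
#..

Answer: ###
#..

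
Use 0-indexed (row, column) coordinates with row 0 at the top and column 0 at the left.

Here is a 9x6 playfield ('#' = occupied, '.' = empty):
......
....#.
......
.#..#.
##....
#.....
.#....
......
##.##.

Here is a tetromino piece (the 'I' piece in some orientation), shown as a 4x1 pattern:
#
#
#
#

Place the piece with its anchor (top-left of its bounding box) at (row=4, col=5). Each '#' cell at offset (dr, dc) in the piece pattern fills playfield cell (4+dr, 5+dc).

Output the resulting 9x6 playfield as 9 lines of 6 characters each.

Answer: ......
....#.
......
.#..#.
##...#
#....#
.#...#
.....#
##.##.

Derivation:
Fill (4+0,5+0) = (4,5)
Fill (4+1,5+0) = (5,5)
Fill (4+2,5+0) = (6,5)
Fill (4+3,5+0) = (7,5)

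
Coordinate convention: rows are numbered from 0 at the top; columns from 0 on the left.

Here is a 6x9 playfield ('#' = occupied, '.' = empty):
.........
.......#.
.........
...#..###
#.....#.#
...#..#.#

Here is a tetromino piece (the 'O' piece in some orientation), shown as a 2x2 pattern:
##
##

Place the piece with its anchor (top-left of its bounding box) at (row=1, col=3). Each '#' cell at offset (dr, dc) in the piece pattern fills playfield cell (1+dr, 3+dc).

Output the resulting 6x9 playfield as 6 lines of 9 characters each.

Fill (1+0,3+0) = (1,3)
Fill (1+0,3+1) = (1,4)
Fill (1+1,3+0) = (2,3)
Fill (1+1,3+1) = (2,4)

Answer: .........
...##..#.
...##....
...#..###
#.....#.#
...#..#.#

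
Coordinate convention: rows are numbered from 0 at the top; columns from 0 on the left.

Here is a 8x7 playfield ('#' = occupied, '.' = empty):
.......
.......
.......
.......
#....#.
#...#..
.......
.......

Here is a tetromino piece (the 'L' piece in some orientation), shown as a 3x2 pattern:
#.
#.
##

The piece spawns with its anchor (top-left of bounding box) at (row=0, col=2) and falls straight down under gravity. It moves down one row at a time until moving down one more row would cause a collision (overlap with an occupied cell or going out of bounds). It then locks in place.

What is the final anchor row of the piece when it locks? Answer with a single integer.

Answer: 5

Derivation:
Spawn at (row=0, col=2). Try each row:
  row 0: fits
  row 1: fits
  row 2: fits
  row 3: fits
  row 4: fits
  row 5: fits
  row 6: blocked -> lock at row 5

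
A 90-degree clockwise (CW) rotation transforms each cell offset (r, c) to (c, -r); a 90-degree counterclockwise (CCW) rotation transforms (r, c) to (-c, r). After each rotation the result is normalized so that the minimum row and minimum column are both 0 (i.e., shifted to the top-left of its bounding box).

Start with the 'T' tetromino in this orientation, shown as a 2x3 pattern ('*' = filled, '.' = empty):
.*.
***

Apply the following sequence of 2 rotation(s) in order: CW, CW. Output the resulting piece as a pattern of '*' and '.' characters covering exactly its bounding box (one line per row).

Answer: ***
.*.

Derivation:
Start:
.*.
***
After rotation 1 (CW):
*.
**
*.
After rotation 2 (CW):
***
.*.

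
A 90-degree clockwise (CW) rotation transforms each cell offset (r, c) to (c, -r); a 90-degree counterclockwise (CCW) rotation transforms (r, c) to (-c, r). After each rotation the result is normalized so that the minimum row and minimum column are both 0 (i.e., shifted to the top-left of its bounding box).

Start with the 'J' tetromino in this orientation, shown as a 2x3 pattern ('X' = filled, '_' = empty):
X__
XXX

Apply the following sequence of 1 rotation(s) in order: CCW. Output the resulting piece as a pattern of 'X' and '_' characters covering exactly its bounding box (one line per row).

Start:
X__
XXX
After rotation 1 (CCW):
_X
_X
XX

Answer: _X
_X
XX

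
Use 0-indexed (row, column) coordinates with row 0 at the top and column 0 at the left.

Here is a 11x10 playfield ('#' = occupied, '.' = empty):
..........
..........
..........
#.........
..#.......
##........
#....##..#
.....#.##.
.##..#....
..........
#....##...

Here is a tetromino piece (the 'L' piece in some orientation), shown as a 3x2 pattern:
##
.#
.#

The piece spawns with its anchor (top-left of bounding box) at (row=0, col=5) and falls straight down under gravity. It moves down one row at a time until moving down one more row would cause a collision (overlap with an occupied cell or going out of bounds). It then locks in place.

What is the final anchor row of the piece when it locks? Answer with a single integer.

Answer: 3

Derivation:
Spawn at (row=0, col=5). Try each row:
  row 0: fits
  row 1: fits
  row 2: fits
  row 3: fits
  row 4: blocked -> lock at row 3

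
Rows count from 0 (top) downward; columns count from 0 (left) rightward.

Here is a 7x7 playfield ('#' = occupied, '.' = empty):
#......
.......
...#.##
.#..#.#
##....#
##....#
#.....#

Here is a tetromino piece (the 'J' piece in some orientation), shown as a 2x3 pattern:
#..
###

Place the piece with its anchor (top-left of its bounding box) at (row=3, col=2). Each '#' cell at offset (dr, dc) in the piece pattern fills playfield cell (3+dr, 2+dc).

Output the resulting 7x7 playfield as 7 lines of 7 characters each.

Answer: #......
.......
...#.##
.##.#.#
#####.#
##....#
#.....#

Derivation:
Fill (3+0,2+0) = (3,2)
Fill (3+1,2+0) = (4,2)
Fill (3+1,2+1) = (4,3)
Fill (3+1,2+2) = (4,4)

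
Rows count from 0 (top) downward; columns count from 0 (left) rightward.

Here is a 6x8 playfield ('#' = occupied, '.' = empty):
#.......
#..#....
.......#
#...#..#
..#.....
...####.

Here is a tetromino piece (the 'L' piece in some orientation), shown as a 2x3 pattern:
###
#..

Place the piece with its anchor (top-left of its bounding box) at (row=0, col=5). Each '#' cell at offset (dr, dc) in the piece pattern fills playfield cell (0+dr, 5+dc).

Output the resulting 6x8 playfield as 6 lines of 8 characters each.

Fill (0+0,5+0) = (0,5)
Fill (0+0,5+1) = (0,6)
Fill (0+0,5+2) = (0,7)
Fill (0+1,5+0) = (1,5)

Answer: #....###
#..#.#..
.......#
#...#..#
..#.....
...####.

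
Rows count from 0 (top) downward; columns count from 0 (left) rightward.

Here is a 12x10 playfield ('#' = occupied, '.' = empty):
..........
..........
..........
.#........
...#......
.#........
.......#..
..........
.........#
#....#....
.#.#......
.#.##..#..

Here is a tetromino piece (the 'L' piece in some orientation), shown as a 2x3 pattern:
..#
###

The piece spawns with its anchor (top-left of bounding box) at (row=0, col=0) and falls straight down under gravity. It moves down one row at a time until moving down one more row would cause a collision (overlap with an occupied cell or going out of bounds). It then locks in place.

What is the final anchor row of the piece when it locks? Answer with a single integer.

Spawn at (row=0, col=0). Try each row:
  row 0: fits
  row 1: fits
  row 2: blocked -> lock at row 1

Answer: 1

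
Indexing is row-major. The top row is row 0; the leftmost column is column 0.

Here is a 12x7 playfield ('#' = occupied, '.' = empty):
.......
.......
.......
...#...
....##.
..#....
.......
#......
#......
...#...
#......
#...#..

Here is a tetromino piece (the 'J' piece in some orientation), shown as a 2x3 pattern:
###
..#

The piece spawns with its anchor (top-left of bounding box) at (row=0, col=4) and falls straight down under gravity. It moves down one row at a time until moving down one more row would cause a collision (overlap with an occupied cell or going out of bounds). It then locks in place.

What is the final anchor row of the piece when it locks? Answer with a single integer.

Spawn at (row=0, col=4). Try each row:
  row 0: fits
  row 1: fits
  row 2: fits
  row 3: fits
  row 4: blocked -> lock at row 3

Answer: 3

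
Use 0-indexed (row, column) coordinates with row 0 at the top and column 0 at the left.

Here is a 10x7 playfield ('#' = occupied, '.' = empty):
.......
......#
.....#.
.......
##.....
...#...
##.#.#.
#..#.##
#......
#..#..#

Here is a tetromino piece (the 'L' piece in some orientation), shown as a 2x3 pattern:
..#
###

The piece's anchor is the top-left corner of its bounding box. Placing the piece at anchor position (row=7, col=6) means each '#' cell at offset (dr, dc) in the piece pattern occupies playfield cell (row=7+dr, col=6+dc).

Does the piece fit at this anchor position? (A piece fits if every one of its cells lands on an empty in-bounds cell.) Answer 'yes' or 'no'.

Check each piece cell at anchor (7, 6):
  offset (0,2) -> (7,8): out of bounds -> FAIL
  offset (1,0) -> (8,6): empty -> OK
  offset (1,1) -> (8,7): out of bounds -> FAIL
  offset (1,2) -> (8,8): out of bounds -> FAIL
All cells valid: no

Answer: no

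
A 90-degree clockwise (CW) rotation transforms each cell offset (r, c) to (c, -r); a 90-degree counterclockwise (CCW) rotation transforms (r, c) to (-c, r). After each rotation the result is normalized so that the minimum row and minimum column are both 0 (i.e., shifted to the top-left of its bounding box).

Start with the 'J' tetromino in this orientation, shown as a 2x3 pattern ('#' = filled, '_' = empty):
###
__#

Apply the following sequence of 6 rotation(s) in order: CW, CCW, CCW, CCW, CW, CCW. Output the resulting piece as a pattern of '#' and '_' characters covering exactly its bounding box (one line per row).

Answer: #__
###

Derivation:
Start:
###
__#
After rotation 1 (CW):
_#
_#
##
After rotation 2 (CCW):
###
__#
After rotation 3 (CCW):
##
#_
#_
After rotation 4 (CCW):
#__
###
After rotation 5 (CW):
##
#_
#_
After rotation 6 (CCW):
#__
###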